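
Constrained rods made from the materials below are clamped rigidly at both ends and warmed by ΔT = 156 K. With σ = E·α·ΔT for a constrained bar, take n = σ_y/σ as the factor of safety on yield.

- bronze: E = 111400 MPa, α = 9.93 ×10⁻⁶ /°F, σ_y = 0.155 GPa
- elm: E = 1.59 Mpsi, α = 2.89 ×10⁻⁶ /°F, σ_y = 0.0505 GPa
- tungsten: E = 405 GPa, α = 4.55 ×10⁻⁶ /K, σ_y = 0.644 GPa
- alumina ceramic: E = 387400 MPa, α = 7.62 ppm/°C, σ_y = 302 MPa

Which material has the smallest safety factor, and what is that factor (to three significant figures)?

bronze, n = 0.499

In consistent units (E in GPa, α in ×10⁻⁶/K, σ_y in MPa):
  bronze: E = 111.4, α = 17.9, σ_y = 155.0 → σ = 311 MPa, n = 0.499
  elm: E = 10.96, α = 5.20, σ_y = 50.50 → σ = 8.90 MPa, n = 5.68
  tungsten: E = 405.0, α = 4.55, σ_y = 644.0 → σ = 287 MPa, n = 2.24
  alumina ceramic: E = 387.4, α = 7.62, σ_y = 302.0 → σ = 461 MPa, n = 0.656
The minimum is bronze at n = 0.499.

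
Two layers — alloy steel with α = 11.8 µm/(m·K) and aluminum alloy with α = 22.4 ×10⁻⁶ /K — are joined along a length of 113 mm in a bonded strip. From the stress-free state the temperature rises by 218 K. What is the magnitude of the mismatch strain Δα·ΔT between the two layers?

Δα = |11.8 − 22.4|×10⁻⁶/K = 10.6×10⁻⁶/K.
Mismatch strain = Δα·ΔT = 10.6×10⁻⁶ × 218.0 = 2.31×10⁻³.

2.31×10⁻³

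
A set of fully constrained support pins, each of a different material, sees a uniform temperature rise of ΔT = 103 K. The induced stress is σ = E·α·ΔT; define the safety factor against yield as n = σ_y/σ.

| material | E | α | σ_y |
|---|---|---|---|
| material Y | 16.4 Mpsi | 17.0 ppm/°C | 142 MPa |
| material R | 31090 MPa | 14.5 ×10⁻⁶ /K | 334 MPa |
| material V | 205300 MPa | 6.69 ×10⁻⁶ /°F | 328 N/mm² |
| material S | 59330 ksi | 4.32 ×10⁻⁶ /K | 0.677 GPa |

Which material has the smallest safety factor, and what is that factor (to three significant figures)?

With everything in SI (GPa, ×10⁻⁶/K, MPa):
  material Y: E = 113.1, α = 17.0, σ_y = 142.0 → σ = 198 MPa, n = 0.717
  material R: E = 31.09, α = 14.5, σ_y = 334.0 → σ = 46.4 MPa, n = 7.19
  material V: E = 205.3, α = 12.0, σ_y = 328.0 → σ = 255 MPa, n = 1.29
  material S: E = 409.1, α = 4.32, σ_y = 677.0 → σ = 182 MPa, n = 3.72
The minimum is material Y at n = 0.717.

material Y, n = 0.717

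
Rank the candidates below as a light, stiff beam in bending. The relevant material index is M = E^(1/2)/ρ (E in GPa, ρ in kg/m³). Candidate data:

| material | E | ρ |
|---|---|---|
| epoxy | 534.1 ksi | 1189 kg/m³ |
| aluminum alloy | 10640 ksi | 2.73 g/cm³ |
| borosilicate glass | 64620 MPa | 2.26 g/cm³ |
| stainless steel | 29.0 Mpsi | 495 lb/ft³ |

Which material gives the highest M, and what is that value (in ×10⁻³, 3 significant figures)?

borosilicate glass, M = 3.56×10⁻³

Putting every candidate on a common basis:
  epoxy: E = 3.682 GPa, ρ = 1189 kg/m³
  aluminum alloy: E = 73.36 GPa, ρ = 2730 kg/m³
  borosilicate glass: E = 64.62 GPa, ρ = 2260 kg/m³
  stainless steel: E = 199.9 GPa, ρ = 7929 kg/m³
  borosilicate glass: M = 3.56×10⁻³
  aluminum alloy: M = 3.14×10⁻³
  stainless steel: M = 1.78×10⁻³
  epoxy: M = 1.61×10⁻³
The maximum is for borosilicate glass.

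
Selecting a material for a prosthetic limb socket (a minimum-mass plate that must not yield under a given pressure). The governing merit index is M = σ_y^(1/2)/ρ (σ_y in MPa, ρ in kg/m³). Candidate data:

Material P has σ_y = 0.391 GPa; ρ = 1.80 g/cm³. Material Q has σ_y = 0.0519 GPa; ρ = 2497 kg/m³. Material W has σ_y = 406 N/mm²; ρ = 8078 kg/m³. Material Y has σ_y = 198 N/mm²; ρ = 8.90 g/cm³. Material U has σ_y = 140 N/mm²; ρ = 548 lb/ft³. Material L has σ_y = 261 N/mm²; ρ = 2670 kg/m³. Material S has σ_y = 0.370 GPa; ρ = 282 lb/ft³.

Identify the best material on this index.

Putting every candidate on a common basis:
  material P: σ_y = 391.0 MPa, ρ = 1800 kg/m³
  material Q: σ_y = 51.90 MPa, ρ = 2497 kg/m³
  material W: σ_y = 406.0 MPa, ρ = 8078 kg/m³
  material Y: σ_y = 198.0 MPa, ρ = 8900 kg/m³
  material U: σ_y = 140.0 MPa, ρ = 8778 kg/m³
  material L: σ_y = 261.0 MPa, ρ = 2670 kg/m³
  material S: σ_y = 370.0 MPa, ρ = 4517 kg/m³
  material P: M = 11.0×10⁻³
  material L: M = 6.05×10⁻³
  material S: M = 4.26×10⁻³
  material Q: M = 2.89×10⁻³
  material W: M = 2.49×10⁻³
  material Y: M = 1.58×10⁻³
  material U: M = 1.35×10⁻³
Highest index: material P.

material P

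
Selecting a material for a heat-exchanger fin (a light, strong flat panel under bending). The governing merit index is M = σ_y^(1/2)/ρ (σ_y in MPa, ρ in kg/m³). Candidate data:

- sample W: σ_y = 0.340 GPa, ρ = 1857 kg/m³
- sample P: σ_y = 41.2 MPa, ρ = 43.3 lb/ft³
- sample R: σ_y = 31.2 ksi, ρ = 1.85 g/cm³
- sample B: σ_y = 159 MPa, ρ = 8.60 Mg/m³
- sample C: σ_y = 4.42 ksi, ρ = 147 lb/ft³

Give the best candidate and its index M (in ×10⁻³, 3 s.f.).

sample W, M = 9.93×10⁻³

In SI units:
  sample W: σ_y = 340.0 MPa, ρ = 1857 kg/m³
  sample P: σ_y = 41.20 MPa, ρ = 693.6 kg/m³
  sample R: σ_y = 215.1 MPa, ρ = 1850 kg/m³
  sample B: σ_y = 159.0 MPa, ρ = 8600 kg/m³
  sample C: σ_y = 30.47 MPa, ρ = 2355 kg/m³
  sample W: M = 9.93×10⁻³
  sample P: M = 9.25×10⁻³
  sample R: M = 7.93×10⁻³
  sample C: M = 2.34×10⁻³
  sample B: M = 1.47×10⁻³
Highest index: sample W.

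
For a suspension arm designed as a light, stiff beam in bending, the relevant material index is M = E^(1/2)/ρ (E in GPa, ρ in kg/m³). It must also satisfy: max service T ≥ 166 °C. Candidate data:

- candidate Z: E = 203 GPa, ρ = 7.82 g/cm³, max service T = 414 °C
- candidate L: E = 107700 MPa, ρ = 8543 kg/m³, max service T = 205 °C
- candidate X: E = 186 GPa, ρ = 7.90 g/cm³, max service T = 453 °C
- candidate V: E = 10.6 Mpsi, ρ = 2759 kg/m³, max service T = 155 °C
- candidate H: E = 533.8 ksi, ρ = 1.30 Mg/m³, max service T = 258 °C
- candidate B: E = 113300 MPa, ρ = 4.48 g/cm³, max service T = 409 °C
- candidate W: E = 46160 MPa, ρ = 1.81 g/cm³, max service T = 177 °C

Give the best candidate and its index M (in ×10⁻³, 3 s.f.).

candidate W, M = 3.75×10⁻³

Screen on constraints: max service T ≥ 166 °C. Survivors: candidate Z, candidate L, candidate X, candidate H, candidate B, candidate W.
After converting to SI:
  candidate Z: E = 203.0 GPa, ρ = 7820 kg/m³
  candidate L: E = 107.7 GPa, ρ = 8543 kg/m³
  candidate X: E = 186.0 GPa, ρ = 7900 kg/m³
  candidate H: E = 3.680 GPa, ρ = 1300 kg/m³
  candidate B: E = 113.3 GPa, ρ = 4480 kg/m³
  candidate W: E = 46.16 GPa, ρ = 1810 kg/m³
  candidate W: M = 3.75×10⁻³
  candidate B: M = 2.38×10⁻³
  candidate Z: M = 1.82×10⁻³
  candidate X: M = 1.73×10⁻³
  candidate H: M = 1.48×10⁻³
  candidate L: M = 1.21×10⁻³
Candidate W has the largest M.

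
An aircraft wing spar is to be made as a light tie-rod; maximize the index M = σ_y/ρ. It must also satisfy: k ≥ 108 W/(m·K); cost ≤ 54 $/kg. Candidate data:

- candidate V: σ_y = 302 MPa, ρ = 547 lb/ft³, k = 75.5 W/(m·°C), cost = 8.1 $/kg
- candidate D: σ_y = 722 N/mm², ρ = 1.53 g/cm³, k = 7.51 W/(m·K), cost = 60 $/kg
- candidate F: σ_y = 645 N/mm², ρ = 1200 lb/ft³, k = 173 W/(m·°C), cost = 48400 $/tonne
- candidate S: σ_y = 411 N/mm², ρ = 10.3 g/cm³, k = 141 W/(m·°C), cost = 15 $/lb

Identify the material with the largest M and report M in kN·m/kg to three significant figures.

Screen on constraints: k ≥ 108 W/(m·K); cost ≤ 54 $/kg. Survivors: candidate F, candidate S.
Normalizing units and computing the index:
  candidate F: σ_y = 645.0 MPa, ρ = 19220 kg/m³
  candidate S: σ_y = 411.0 MPa, ρ = 10300 kg/m³
  candidate S: M = 39.9 kN·m/kg
  candidate F: M = 33.6 kN·m/kg
Candidate S has the largest M.

candidate S, M = 39.9 kN·m/kg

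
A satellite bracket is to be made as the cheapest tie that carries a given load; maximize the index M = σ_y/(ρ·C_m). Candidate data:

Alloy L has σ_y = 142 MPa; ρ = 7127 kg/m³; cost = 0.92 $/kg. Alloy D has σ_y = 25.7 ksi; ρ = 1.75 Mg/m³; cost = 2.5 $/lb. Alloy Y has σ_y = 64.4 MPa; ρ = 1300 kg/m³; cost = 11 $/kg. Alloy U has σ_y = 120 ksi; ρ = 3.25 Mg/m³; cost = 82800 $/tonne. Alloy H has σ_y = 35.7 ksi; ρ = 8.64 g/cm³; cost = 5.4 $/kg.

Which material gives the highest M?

After converting to SI:
  alloy L: σ_y = 142.0 MPa, ρ = 7127 kg/m³, cost = 0.9200 $/kg
  alloy D: σ_y = 177.2 MPa, ρ = 1750 kg/m³, cost = 5.511 $/kg
  alloy Y: σ_y = 64.40 MPa, ρ = 1300 kg/m³, cost = 11.00 $/kg
  alloy U: σ_y = 827.4 MPa, ρ = 3250 kg/m³, cost = 82.80 $/kg
  alloy H: σ_y = 246.1 MPa, ρ = 8640 kg/m³, cost = 5.400 $/kg
  alloy L: M = 21.7 kN·m per $
  alloy D: M = 18.4 kN·m per $
  alloy H: M = 5.28 kN·m per $
  alloy Y: M = 4.50 kN·m per $
  alloy U: M = 3.07 kN·m per $
The maximum is for alloy L.

alloy L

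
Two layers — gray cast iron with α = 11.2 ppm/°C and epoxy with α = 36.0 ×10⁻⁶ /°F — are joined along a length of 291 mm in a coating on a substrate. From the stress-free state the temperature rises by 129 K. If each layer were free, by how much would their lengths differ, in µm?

2010 µm

epoxy: α = 36.0×10⁻⁶/°F × 9/5 = 64.8×10⁻⁶/K.
Δα = |11.2 − 64.8|×10⁻⁶/K = 53.6×10⁻⁶/K.
ΔL_mismatch = Δα·L·ΔT = 53.6×10⁻⁶ × 291.0 mm × 129.0 K = 2010 µm.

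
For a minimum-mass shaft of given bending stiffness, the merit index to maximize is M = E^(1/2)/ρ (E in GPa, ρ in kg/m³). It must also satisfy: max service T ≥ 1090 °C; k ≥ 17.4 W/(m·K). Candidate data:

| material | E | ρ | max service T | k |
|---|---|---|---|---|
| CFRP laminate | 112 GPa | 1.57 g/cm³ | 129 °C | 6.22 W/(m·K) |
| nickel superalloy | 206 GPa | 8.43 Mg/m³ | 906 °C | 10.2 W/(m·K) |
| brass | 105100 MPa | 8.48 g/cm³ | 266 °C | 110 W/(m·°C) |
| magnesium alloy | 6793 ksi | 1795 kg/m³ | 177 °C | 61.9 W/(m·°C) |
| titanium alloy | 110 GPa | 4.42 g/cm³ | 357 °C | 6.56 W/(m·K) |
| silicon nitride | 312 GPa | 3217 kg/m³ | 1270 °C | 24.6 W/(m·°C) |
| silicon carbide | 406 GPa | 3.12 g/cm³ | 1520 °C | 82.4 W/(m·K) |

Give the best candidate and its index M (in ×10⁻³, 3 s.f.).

Screen on constraints: max service T ≥ 1090 °C; k ≥ 17.4 W/(m·K). Survivors: silicon nitride, silicon carbide.
After converting to SI:
  silicon nitride: E = 312.0 GPa, ρ = 3217 kg/m³
  silicon carbide: E = 406.0 GPa, ρ = 3120 kg/m³
  silicon carbide: M = 6.46×10⁻³
  silicon nitride: M = 5.49×10⁻³
The maximum is for silicon carbide.

silicon carbide, M = 6.46×10⁻³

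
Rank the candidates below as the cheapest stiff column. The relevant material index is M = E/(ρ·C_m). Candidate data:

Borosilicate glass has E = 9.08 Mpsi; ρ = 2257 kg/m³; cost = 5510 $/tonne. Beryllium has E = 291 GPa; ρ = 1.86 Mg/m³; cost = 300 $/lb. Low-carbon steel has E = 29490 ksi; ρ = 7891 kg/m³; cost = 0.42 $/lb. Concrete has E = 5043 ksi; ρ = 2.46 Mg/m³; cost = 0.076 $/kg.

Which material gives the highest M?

Normalizing units and computing the index:
  borosilicate glass: E = 62.60 GPa, ρ = 2257 kg/m³, cost = 5.510 $/kg
  beryllium: E = 291.0 GPa, ρ = 1860 kg/m³, cost = 661.4 $/kg
  low-carbon steel: E = 203.3 GPa, ρ = 7891 kg/m³, cost = 0.9259 $/kg
  concrete: E = 34.77 GPa, ρ = 2460 kg/m³, cost = 0.07600 $/kg
  concrete: M = 186 MN·m per $
  low-carbon steel: M = 27.8 MN·m per $
  borosilicate glass: M = 5.03 MN·m per $
  beryllium: M = 0.237 MN·m per $
The maximum is for concrete.

concrete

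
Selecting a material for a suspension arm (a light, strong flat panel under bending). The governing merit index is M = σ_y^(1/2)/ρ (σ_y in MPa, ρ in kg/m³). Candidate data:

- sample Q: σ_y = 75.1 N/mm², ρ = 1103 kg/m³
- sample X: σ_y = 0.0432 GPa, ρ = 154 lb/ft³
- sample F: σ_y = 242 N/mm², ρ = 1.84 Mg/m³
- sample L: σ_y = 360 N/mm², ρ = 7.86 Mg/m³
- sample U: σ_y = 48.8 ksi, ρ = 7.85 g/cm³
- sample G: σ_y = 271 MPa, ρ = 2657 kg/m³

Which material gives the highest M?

In SI units:
  sample Q: σ_y = 75.10 MPa, ρ = 1103 kg/m³
  sample X: σ_y = 43.20 MPa, ρ = 2467 kg/m³
  sample F: σ_y = 242.0 MPa, ρ = 1840 kg/m³
  sample L: σ_y = 360.0 MPa, ρ = 7860 kg/m³
  sample U: σ_y = 336.5 MPa, ρ = 7850 kg/m³
  sample G: σ_y = 271.0 MPa, ρ = 2657 kg/m³
  sample F: M = 8.45×10⁻³
  sample Q: M = 7.86×10⁻³
  sample G: M = 6.20×10⁻³
  sample X: M = 2.66×10⁻³
  sample L: M = 2.41×10⁻³
  sample U: M = 2.34×10⁻³
Sample F ranks first.

sample F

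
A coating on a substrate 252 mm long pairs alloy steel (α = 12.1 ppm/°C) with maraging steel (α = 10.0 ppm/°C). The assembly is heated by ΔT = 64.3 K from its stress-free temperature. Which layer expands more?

alloy steel

α(alloy steel) = 12.1×10⁻⁶/K vs α(maraging steel) = 10.0×10⁻⁶/K.
Higher α expands more for the same ΔT: alloy steel.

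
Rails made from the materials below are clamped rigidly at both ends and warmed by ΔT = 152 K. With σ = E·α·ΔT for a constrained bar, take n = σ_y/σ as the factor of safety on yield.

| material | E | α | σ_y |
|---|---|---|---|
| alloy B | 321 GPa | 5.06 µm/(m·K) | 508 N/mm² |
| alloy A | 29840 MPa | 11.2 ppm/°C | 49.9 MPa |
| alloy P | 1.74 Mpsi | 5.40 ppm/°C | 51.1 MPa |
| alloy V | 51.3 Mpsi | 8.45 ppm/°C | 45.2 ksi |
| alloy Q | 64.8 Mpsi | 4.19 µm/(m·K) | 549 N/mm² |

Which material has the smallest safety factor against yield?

Converting E to GPa, α to ×10⁻⁶/K, σ_y to MPa, then σ and n for each:
  alloy B: E = 321.0, α = 5.06, σ_y = 508.0 → σ = 247 MPa, n = 2.06
  alloy A: E = 29.84, α = 11.2, σ_y = 49.90 → σ = 50.8 MPa, n = 0.982
  alloy P: E = 12.00, α = 5.40, σ_y = 51.10 → σ = 9.85 MPa, n = 5.19
  alloy V: E = 353.7, α = 8.45, σ_y = 311.6 → σ = 454 MPa, n = 0.686
  alloy Q: E = 446.8, α = 4.19, σ_y = 549.0 → σ = 285 MPa, n = 1.93
Alloy V has the lowest safety factor, n = 0.686.

alloy V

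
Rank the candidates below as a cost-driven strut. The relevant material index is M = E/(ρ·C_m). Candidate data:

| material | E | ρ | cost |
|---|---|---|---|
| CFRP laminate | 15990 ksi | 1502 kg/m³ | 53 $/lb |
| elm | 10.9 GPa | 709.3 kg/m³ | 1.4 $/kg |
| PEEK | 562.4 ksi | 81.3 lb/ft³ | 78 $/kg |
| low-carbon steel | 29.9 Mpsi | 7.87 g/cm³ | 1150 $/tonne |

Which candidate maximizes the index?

low-carbon steel

In SI units:
  CFRP laminate: E = 110.2 GPa, ρ = 1502 kg/m³, cost = 116.8 $/kg
  elm: E = 10.90 GPa, ρ = 709.3 kg/m³, cost = 1.400 $/kg
  PEEK: E = 3.878 GPa, ρ = 1302 kg/m³, cost = 78.00 $/kg
  low-carbon steel: E = 206.2 GPa, ρ = 7870 kg/m³, cost = 1.150 $/kg
  low-carbon steel: M = 22.8 MN·m per $
  elm: M = 11.0 MN·m per $
  CFRP laminate: M = 0.628 MN·m per $
  PEEK: M = 0.0382 MN·m per $
Highest index: low-carbon steel.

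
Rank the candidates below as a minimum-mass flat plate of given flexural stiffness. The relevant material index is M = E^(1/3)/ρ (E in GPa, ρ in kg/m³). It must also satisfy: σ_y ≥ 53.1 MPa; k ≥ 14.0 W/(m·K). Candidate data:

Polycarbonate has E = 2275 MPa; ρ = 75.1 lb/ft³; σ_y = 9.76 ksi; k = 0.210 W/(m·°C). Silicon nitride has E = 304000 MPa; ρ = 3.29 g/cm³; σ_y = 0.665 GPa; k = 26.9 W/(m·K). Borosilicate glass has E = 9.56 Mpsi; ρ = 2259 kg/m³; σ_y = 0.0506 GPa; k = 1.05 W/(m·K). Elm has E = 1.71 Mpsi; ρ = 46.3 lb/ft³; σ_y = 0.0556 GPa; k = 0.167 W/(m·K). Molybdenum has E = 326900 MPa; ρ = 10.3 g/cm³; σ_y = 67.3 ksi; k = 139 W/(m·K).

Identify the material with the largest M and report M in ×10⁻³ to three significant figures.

Screen on constraints: σ_y ≥ 53.1 MPa; k ≥ 14.0 W/(m·K). Survivors: silicon nitride, molybdenum.
In SI units:
  silicon nitride: E = 304.0 GPa, ρ = 3290 kg/m³
  molybdenum: E = 326.9 GPa, ρ = 10300 kg/m³
  silicon nitride: M = 2.04×10⁻³
  molybdenum: M = 0.669×10⁻³
Silicon nitride has the largest M.

silicon nitride, M = 2.04×10⁻³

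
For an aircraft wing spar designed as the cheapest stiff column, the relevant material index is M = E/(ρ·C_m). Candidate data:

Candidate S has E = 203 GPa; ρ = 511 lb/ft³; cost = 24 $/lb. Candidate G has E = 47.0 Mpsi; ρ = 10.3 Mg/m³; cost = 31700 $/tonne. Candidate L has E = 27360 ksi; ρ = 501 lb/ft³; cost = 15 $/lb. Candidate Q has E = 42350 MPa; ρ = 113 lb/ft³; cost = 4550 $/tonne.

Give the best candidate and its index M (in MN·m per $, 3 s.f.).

In SI units:
  candidate S: E = 203.0 GPa, ρ = 8185 kg/m³, cost = 52.91 $/kg
  candidate G: E = 324.1 GPa, ρ = 10300 kg/m³, cost = 31.70 $/kg
  candidate L: E = 188.6 GPa, ρ = 8025 kg/m³, cost = 33.07 $/kg
  candidate Q: E = 42.35 GPa, ρ = 1810 kg/m³, cost = 4.550 $/kg
  candidate Q: M = 5.14 MN·m per $
  candidate G: M = 0.992 MN·m per $
  candidate L: M = 0.711 MN·m per $
  candidate S: M = 0.469 MN·m per $
Candidate Q ranks first.

candidate Q, M = 5.14 MN·m per $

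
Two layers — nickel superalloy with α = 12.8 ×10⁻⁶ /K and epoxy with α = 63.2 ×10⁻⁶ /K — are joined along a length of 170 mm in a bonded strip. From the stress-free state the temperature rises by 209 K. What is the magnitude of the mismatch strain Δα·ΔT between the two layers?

Δα = |12.8 − 63.2|×10⁻⁶/K = 50.4×10⁻⁶/K.
Mismatch strain = Δα·ΔT = 50.4×10⁻⁶ × 209.0 = 0.0105.

0.0105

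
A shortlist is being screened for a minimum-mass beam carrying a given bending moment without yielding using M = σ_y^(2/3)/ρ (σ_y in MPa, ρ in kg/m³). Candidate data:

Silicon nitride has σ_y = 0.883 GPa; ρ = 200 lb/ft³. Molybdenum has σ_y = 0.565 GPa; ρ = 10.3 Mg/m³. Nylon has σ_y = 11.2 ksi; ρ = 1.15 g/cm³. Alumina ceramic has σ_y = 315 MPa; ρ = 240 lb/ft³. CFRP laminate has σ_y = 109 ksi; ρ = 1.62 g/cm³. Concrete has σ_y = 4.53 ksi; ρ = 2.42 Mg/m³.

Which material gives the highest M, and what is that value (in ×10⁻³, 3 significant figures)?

CFRP laminate, M = 51.0×10⁻³

Putting every candidate on a common basis:
  silicon nitride: σ_y = 883.0 MPa, ρ = 3204 kg/m³
  molybdenum: σ_y = 565.0 MPa, ρ = 10300 kg/m³
  nylon: σ_y = 77.22 MPa, ρ = 1150 kg/m³
  alumina ceramic: σ_y = 315.0 MPa, ρ = 3844 kg/m³
  CFRP laminate: σ_y = 751.5 MPa, ρ = 1620 kg/m³
  concrete: σ_y = 31.23 MPa, ρ = 2420 kg/m³
  CFRP laminate: M = 51.0×10⁻³
  silicon nitride: M = 28.7×10⁻³
  nylon: M = 15.8×10⁻³
  alumina ceramic: M = 12.0×10⁻³
  molybdenum: M = 6.64×10⁻³
  concrete: M = 4.10×10⁻³
Highest index: CFRP laminate.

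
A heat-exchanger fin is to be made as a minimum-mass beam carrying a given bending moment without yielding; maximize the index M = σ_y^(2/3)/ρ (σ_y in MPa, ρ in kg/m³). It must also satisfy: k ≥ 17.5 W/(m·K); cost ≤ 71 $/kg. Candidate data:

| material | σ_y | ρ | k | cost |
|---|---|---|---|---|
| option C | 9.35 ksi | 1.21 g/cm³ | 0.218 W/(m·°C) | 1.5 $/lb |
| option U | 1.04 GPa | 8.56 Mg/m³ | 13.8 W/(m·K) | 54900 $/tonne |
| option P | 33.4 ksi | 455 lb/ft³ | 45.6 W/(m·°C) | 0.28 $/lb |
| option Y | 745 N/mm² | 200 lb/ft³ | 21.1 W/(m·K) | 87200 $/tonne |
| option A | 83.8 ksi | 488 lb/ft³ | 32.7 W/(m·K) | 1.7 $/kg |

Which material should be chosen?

Screen on constraints: k ≥ 17.5 W/(m·K); cost ≤ 71 $/kg. Survivors: option P, option A.
Normalizing units and computing the index:
  option P: σ_y = 230.3 MPa, ρ = 7288 kg/m³
  option A: σ_y = 577.8 MPa, ρ = 7817 kg/m³
  option A: M = 8.87×10⁻³
  option P: M = 5.15×10⁻³
Option A has the largest M.

option A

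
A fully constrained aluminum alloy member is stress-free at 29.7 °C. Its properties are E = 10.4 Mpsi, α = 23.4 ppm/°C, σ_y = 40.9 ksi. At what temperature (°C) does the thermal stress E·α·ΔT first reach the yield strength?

E = 10.4 Mpsi = 71.71 GPa.
σ_y = 40.9 ksi = 282.0 MPa.
E·α·ΔT = 282.0 MPa ⇒ ΔT = 282.0 / (71.71×10³ × 23.4×10⁻⁶) = 168.1 K.
T = 29.7 + 168.1 = 197.8 °C.

198 °C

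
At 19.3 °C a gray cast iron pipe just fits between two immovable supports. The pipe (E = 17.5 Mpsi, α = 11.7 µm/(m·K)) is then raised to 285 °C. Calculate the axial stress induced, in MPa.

375 MPa

E = 17.5 Mpsi = 120.7 GPa.
ΔT = 265.7 K. Constrained thermal stress σ = E·α·ΔT = 120.7×10³ MPa × 11.7×10⁻⁶ × 265.7 = 375 MPa (compressive).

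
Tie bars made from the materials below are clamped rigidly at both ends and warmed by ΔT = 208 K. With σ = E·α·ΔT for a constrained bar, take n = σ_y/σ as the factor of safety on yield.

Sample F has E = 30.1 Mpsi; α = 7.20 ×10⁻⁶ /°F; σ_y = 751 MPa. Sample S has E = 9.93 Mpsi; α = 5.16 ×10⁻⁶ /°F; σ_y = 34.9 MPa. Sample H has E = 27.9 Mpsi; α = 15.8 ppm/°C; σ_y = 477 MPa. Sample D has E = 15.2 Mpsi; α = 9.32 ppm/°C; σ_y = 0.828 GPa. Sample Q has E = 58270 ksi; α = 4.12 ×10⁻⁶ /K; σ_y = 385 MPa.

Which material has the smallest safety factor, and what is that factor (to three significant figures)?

With everything in SI (GPa, ×10⁻⁶/K, MPa):
  sample F: E = 207.5, α = 13.0, σ_y = 751.0 → σ = 559 MPa, n = 1.34
  sample S: E = 68.46, α = 9.29, σ_y = 34.90 → σ = 132 MPa, n = 0.264
  sample H: E = 192.4, α = 15.8, σ_y = 477.0 → σ = 632 MPa, n = 0.755
  sample D: E = 104.8, α = 9.32, σ_y = 828.0 → σ = 203 MPa, n = 4.08
  sample Q: E = 401.8, α = 4.12, σ_y = 385.0 → σ = 344 MPa, n = 1.12
Sample S has the lowest safety factor, n = 0.264.

sample S, n = 0.264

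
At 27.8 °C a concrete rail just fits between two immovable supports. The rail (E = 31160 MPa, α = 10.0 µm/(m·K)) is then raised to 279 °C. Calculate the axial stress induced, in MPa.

78.3 MPa

E = 31160 MPa = 31.16 GPa.
ΔT = 251.2 K. Constrained thermal stress σ = E·α·ΔT = 31.16×10³ MPa × 10.0×10⁻⁶ × 251.2 = 78.3 MPa (compressive).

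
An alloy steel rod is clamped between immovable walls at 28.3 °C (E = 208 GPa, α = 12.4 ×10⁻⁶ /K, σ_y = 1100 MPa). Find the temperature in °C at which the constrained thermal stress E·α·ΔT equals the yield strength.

E·α·ΔT = 1100 MPa ⇒ ΔT = 1100 / (208.0×10³ × 12.4×10⁻⁶) = 426.5 K.
T = 28.3 + 426.5 = 454.8 °C.

455 °C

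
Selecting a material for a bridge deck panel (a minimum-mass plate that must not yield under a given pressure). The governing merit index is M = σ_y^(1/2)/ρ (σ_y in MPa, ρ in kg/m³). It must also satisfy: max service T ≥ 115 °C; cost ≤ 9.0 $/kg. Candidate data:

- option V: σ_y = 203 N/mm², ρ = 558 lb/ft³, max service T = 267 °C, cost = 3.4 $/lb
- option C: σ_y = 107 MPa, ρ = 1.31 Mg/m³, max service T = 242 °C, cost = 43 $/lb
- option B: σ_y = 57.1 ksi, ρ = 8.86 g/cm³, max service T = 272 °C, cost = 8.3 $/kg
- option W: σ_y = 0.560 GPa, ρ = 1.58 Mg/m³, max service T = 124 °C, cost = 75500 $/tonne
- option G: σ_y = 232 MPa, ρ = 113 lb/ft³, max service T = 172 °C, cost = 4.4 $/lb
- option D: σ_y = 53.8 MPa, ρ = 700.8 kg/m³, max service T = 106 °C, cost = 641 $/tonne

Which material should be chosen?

option B

Screen on constraints: max service T ≥ 115 °C; cost ≤ 9.0 $/kg. Survivors: option V, option B.
After converting to SI:
  option V: σ_y = 203.0 MPa, ρ = 8938 kg/m³
  option B: σ_y = 393.7 MPa, ρ = 8860 kg/m³
  option B: M = 2.24×10⁻³
  option V: M = 1.59×10⁻³
Option B has the largest M.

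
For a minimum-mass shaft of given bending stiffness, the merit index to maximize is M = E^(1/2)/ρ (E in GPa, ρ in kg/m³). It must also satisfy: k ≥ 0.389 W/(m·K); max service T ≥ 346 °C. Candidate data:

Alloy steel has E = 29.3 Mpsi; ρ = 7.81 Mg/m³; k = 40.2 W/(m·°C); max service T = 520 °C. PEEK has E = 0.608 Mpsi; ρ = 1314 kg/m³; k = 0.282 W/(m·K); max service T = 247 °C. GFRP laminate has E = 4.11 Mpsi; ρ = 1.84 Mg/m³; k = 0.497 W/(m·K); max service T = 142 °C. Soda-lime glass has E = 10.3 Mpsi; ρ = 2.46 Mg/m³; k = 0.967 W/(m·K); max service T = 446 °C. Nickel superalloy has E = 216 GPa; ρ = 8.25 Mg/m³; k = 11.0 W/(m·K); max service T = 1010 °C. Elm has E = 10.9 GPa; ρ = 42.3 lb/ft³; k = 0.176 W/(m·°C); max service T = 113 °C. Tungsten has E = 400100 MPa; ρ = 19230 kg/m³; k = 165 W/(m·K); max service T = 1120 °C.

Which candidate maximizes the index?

Screen on constraints: k ≥ 0.389 W/(m·K); max service T ≥ 346 °C. Survivors: alloy steel, soda-lime glass, nickel superalloy, tungsten.
Normalizing units and computing the index:
  alloy steel: E = 202.0 GPa, ρ = 7810 kg/m³
  soda-lime glass: E = 71.02 GPa, ρ = 2460 kg/m³
  nickel superalloy: E = 216.0 GPa, ρ = 8250 kg/m³
  tungsten: E = 400.1 GPa, ρ = 19230 kg/m³
  soda-lime glass: M = 3.43×10⁻³
  alloy steel: M = 1.82×10⁻³
  nickel superalloy: M = 1.78×10⁻³
  tungsten: M = 1.04×10⁻³
Highest index: soda-lime glass.

soda-lime glass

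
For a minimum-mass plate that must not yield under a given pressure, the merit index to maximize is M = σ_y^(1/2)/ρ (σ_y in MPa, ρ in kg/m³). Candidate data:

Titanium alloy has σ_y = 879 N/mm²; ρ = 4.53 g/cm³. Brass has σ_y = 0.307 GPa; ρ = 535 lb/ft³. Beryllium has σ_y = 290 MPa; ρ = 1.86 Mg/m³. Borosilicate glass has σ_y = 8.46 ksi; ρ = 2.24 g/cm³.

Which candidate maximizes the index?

In SI units:
  titanium alloy: σ_y = 879.0 MPa, ρ = 4530 kg/m³
  brass: σ_y = 307.0 MPa, ρ = 8570 kg/m³
  beryllium: σ_y = 290.0 MPa, ρ = 1860 kg/m³
  borosilicate glass: σ_y = 58.33 MPa, ρ = 2240 kg/m³
  beryllium: M = 9.16×10⁻³
  titanium alloy: M = 6.54×10⁻³
  borosilicate glass: M = 3.41×10⁻³
  brass: M = 2.04×10⁻³
Beryllium has the largest M.

beryllium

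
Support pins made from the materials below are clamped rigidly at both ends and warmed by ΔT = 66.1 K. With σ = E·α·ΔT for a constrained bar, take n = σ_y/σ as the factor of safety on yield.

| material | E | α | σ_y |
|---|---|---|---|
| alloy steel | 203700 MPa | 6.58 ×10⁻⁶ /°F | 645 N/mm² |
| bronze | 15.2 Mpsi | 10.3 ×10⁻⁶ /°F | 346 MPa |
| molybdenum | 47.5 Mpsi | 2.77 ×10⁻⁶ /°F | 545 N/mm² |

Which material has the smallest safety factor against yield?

With everything in SI (GPa, ×10⁻⁶/K, MPa):
  alloy steel: E = 203.7, α = 11.8, σ_y = 645.0 → σ = 159 MPa, n = 4.04
  bronze: E = 104.8, α = 18.5, σ_y = 346.0 → σ = 128 MPa, n = 2.69
  molybdenum: E = 327.5, α = 4.99, σ_y = 545.0 → σ = 108 MPa, n = 5.05
Smallest n: bronze with n = 2.69.

bronze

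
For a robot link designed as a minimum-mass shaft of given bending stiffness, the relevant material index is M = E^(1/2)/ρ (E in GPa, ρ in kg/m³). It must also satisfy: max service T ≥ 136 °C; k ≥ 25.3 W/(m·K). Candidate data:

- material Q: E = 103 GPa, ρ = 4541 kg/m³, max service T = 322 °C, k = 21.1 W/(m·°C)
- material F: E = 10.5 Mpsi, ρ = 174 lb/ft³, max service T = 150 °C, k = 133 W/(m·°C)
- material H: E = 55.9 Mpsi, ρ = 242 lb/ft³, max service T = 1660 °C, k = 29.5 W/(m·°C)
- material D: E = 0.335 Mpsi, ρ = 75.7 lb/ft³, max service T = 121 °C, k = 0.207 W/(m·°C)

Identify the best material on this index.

Screen on constraints: max service T ≥ 136 °C; k ≥ 25.3 W/(m·K). Survivors: material F, material H.
Normalizing units and computing the index:
  material F: E = 72.39 GPa, ρ = 2787 kg/m³
  material H: E = 385.4 GPa, ρ = 3876 kg/m³
  material H: M = 5.06×10⁻³
  material F: M = 3.05×10⁻³
The maximum is for material H.

material H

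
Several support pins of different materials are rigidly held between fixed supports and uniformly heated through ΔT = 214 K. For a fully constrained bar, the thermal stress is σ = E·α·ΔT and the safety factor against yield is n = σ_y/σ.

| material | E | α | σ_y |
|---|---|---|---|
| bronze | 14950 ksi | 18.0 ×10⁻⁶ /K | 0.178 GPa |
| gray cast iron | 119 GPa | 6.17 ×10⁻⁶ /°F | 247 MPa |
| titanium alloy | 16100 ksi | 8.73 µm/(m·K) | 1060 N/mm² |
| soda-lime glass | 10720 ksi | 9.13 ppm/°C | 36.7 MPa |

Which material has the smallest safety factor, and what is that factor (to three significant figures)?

In consistent units (E in GPa, α in ×10⁻⁶/K, σ_y in MPa):
  bronze: E = 103.1, α = 18.0, σ_y = 178.0 → σ = 397 MPa, n = 0.448
  gray cast iron: E = 119.0, α = 11.1, σ_y = 247.0 → σ = 283 MPa, n = 0.873
  titanium alloy: E = 111.0, α = 8.73, σ_y = 1060 → σ = 207 MPa, n = 5.11
  soda-lime glass: E = 73.91, α = 9.13, σ_y = 36.70 → σ = 144 MPa, n = 0.254
Soda-lime glass has the lowest safety factor, n = 0.254.

soda-lime glass, n = 0.254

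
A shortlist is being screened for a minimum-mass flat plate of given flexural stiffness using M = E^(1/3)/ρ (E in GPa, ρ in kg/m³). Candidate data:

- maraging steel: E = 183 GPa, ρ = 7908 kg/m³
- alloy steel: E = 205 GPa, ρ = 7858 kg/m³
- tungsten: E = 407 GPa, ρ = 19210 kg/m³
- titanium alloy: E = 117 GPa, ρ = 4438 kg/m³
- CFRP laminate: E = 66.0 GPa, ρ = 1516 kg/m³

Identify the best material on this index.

Evaluate M for each candidate:
  CFRP laminate: M = 2.67×10⁻³
  titanium alloy: M = 1.10×10⁻³
  alloy steel: M = 0.750×10⁻³
  maraging steel: M = 0.718×10⁻³
  tungsten: M = 0.386×10⁻³
Highest index: CFRP laminate.

CFRP laminate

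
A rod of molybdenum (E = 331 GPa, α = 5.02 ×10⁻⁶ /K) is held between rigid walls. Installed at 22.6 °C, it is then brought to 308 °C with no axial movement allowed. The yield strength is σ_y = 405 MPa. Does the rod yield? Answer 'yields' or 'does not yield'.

ΔT = 285.4 K. Constrained thermal stress σ = E·α·ΔT = 331.0×10³ MPa × 5.02×10⁻⁶ × 285.4 = 474 MPa (compressive).
Compare to σ_y = 405 MPa: σ ≥ σ_y, so it yields.

yields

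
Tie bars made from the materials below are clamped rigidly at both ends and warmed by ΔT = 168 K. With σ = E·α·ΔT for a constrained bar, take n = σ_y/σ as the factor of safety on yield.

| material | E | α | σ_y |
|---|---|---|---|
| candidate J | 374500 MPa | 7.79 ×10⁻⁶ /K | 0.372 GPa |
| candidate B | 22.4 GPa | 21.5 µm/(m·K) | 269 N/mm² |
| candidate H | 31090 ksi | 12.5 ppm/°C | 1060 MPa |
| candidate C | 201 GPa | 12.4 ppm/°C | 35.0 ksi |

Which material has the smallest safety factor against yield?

Converting E to GPa, α to ×10⁻⁶/K, σ_y to MPa, then σ and n for each:
  candidate J: E = 374.5, α = 7.79, σ_y = 372.0 → σ = 490 MPa, n = 0.759
  candidate B: E = 22.40, α = 21.5, σ_y = 269.0 → σ = 80.9 MPa, n = 3.32
  candidate H: E = 214.4, α = 12.5, σ_y = 1060 → σ = 450 MPa, n = 2.35
  candidate C: E = 201.0, α = 12.4, σ_y = 241.3 → σ = 419 MPa, n = 0.576
Candidate C has the lowest safety factor, n = 0.576.

candidate C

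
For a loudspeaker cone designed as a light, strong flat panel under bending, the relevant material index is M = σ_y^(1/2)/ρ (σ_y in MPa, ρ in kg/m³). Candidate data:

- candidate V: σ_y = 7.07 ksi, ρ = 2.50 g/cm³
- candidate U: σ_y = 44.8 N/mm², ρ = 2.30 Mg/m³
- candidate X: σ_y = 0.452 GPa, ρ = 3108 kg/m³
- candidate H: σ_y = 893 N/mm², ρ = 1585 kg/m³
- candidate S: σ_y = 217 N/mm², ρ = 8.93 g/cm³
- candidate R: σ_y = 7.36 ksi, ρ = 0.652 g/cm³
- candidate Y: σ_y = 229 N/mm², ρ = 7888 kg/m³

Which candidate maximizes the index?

After converting to SI:
  candidate V: σ_y = 48.75 MPa, ρ = 2500 kg/m³
  candidate U: σ_y = 44.80 MPa, ρ = 2300 kg/m³
  candidate X: σ_y = 452.0 MPa, ρ = 3108 kg/m³
  candidate H: σ_y = 893.0 MPa, ρ = 1585 kg/m³
  candidate S: σ_y = 217.0 MPa, ρ = 8930 kg/m³
  candidate R: σ_y = 50.75 MPa, ρ = 652.0 kg/m³
  candidate Y: σ_y = 229.0 MPa, ρ = 7888 kg/m³
  candidate H: M = 18.9×10⁻³
  candidate R: M = 10.9×10⁻³
  candidate X: M = 6.84×10⁻³
  candidate U: M = 2.91×10⁻³
  candidate V: M = 2.79×10⁻³
  candidate Y: M = 1.92×10⁻³
  candidate S: M = 1.65×10⁻³
The maximum is for candidate H.

candidate H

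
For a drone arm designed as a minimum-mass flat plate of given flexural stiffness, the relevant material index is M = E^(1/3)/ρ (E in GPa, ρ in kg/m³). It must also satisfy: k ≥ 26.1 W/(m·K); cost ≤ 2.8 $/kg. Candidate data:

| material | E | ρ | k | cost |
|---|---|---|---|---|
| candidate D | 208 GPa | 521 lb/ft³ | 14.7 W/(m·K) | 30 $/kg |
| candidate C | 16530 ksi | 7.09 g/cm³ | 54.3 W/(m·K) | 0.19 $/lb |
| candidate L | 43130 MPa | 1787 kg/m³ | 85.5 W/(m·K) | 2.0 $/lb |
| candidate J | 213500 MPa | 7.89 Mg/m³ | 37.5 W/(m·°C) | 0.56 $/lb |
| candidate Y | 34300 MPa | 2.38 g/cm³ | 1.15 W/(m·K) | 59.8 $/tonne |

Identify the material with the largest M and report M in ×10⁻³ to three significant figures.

Screen on constraints: k ≥ 26.1 W/(m·K); cost ≤ 2.8 $/kg. Survivors: candidate C, candidate J.
Normalizing units and computing the index:
  candidate C: E = 114.0 GPa, ρ = 7090 kg/m³
  candidate J: E = 213.5 GPa, ρ = 7890 kg/m³
  candidate J: M = 0.758×10⁻³
  candidate C: M = 0.684×10⁻³
Candidate J has the largest M.

candidate J, M = 0.758×10⁻³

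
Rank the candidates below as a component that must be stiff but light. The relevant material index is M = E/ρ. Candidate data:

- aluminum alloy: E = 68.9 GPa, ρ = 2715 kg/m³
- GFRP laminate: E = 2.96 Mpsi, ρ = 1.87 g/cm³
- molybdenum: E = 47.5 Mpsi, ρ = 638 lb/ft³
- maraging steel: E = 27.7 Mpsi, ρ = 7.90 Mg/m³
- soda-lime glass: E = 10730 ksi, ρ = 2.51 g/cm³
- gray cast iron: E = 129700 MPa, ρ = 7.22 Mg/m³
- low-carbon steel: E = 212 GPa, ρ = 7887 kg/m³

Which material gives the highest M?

molybdenum

After converting to SI:
  aluminum alloy: E = 68.90 GPa, ρ = 2715 kg/m³
  GFRP laminate: E = 20.41 GPa, ρ = 1870 kg/m³
  molybdenum: E = 327.5 GPa, ρ = 10220 kg/m³
  maraging steel: E = 191.0 GPa, ρ = 7900 kg/m³
  soda-lime glass: E = 73.98 GPa, ρ = 2510 kg/m³
  gray cast iron: E = 129.7 GPa, ρ = 7220 kg/m³
  low-carbon steel: E = 212.0 GPa, ρ = 7887 kg/m³
  molybdenum: M = 32.0 MN·m/kg
  soda-lime glass: M = 29.5 MN·m/kg
  low-carbon steel: M = 26.9 MN·m/kg
  aluminum alloy: M = 25.4 MN·m/kg
  maraging steel: M = 24.2 MN·m/kg
  gray cast iron: M = 18.0 MN·m/kg
  GFRP laminate: M = 10.9 MN·m/kg
The maximum is for molybdenum.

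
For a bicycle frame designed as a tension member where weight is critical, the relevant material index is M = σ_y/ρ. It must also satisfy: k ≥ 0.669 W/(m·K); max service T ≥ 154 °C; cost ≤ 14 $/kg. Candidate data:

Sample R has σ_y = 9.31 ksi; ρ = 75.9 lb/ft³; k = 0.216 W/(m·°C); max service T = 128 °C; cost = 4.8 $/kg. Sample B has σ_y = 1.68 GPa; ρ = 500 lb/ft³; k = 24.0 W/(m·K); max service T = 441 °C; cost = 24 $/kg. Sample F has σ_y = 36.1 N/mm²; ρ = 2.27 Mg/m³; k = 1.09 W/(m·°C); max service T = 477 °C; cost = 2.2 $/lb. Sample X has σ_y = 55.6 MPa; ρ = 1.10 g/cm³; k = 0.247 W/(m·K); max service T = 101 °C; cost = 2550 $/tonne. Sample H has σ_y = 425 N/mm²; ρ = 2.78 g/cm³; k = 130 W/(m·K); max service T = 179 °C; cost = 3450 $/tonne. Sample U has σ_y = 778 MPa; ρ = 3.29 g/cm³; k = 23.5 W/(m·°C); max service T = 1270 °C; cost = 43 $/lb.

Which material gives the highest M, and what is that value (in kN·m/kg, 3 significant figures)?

Screen on constraints: k ≥ 0.669 W/(m·K); max service T ≥ 154 °C; cost ≤ 14 $/kg. Survivors: sample F, sample H.
After converting to SI:
  sample F: σ_y = 36.10 MPa, ρ = 2270 kg/m³
  sample H: σ_y = 425.0 MPa, ρ = 2780 kg/m³
  sample H: M = 153 kN·m/kg
  sample F: M = 15.9 kN·m/kg
Sample H has the largest M.

sample H, M = 153 kN·m/kg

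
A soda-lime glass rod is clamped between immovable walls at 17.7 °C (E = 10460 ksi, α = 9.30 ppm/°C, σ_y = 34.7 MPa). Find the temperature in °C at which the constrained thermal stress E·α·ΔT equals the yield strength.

E = 10460 ksi = 72.12 GPa.
E·α·ΔT = 34.70 MPa ⇒ ΔT = 34.70 / (72.12×10³ × 9.30×10⁻⁶) = 51.74 K.
T = 17.7 + 51.74 = 69.44 °C.

69.4 °C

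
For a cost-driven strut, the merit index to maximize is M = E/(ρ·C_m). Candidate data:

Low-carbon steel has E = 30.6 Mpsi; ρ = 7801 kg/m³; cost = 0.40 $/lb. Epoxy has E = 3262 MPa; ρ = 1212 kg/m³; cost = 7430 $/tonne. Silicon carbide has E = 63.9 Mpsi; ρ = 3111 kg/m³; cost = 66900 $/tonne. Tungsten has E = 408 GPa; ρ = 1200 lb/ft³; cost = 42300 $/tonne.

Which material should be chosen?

low-carbon steel

Putting every candidate on a common basis:
  low-carbon steel: E = 211.0 GPa, ρ = 7801 kg/m³, cost = 0.8818 $/kg
  epoxy: E = 3.262 GPa, ρ = 1212 kg/m³, cost = 7.430 $/kg
  silicon carbide: E = 440.6 GPa, ρ = 3111 kg/m³, cost = 66.90 $/kg
  tungsten: E = 408.0 GPa, ρ = 19220 kg/m³, cost = 42.30 $/kg
  low-carbon steel: M = 30.7 MN·m per $
  silicon carbide: M = 2.12 MN·m per $
  tungsten: M = 0.502 MN·m per $
  epoxy: M = 0.362 MN·m per $
Low-carbon steel ranks first.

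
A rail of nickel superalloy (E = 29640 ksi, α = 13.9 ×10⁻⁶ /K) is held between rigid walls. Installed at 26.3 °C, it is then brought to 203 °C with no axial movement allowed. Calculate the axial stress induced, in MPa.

502 MPa

E = 29640 ksi = 204.4 GPa.
ΔT = 176.7 K. Constrained thermal stress σ = E·α·ΔT = 204.4×10³ MPa × 13.9×10⁻⁶ × 176.7 = 502 MPa (compressive).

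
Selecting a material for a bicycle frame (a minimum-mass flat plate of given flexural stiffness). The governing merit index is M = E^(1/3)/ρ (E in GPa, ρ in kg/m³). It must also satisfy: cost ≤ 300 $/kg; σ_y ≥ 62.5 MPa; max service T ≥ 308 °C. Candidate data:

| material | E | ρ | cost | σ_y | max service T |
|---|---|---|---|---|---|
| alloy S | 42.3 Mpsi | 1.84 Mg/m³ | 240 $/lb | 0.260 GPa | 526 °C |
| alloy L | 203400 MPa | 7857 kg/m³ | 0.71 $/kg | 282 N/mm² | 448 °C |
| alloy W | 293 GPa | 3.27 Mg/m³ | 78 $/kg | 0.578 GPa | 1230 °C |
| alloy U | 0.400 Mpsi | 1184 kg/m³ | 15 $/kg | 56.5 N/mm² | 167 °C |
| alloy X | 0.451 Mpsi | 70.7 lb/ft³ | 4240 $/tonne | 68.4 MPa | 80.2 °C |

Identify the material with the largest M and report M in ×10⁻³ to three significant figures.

Screen on constraints: cost ≤ 300 $/kg; σ_y ≥ 62.5 MPa; max service T ≥ 308 °C. Survivors: alloy L, alloy W.
In SI units:
  alloy L: E = 203.4 GPa, ρ = 7857 kg/m³
  alloy W: E = 293.0 GPa, ρ = 3270 kg/m³
  alloy W: M = 2.03×10⁻³
  alloy L: M = 0.749×10⁻³
The maximum is for alloy W.

alloy W, M = 2.03×10⁻³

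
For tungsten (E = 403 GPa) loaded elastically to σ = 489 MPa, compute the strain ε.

1.21×10⁻³

ε = σ/E = 489 / 403000 = 1.21×10⁻³.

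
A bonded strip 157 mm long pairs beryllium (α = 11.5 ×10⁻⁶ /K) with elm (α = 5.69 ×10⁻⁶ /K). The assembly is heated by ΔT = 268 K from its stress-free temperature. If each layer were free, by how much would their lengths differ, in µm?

244 µm

Δα = |11.5 − 5.69|×10⁻⁶/K = 5.81×10⁻⁶/K.
ΔL_mismatch = Δα·L·ΔT = 5.81×10⁻⁶ × 157.0 mm × 268.0 K = 244 µm.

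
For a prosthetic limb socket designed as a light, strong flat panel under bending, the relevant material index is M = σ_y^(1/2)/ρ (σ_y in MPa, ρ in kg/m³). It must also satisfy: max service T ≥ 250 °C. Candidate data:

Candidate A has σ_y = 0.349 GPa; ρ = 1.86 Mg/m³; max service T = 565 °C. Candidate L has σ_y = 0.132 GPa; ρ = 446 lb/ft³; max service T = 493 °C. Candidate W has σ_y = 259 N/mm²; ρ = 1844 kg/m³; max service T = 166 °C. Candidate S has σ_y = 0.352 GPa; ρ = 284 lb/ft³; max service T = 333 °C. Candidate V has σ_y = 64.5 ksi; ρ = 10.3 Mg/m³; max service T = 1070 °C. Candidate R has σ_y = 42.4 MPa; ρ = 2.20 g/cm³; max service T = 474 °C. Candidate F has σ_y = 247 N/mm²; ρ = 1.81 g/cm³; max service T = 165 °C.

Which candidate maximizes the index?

candidate A

Screen on constraints: max service T ≥ 250 °C. Survivors: candidate A, candidate L, candidate S, candidate V, candidate R.
Putting every candidate on a common basis:
  candidate A: σ_y = 349.0 MPa, ρ = 1860 kg/m³
  candidate L: σ_y = 132.0 MPa, ρ = 7144 kg/m³
  candidate S: σ_y = 352.0 MPa, ρ = 4549 kg/m³
  candidate V: σ_y = 444.7 MPa, ρ = 10300 kg/m³
  candidate R: σ_y = 42.40 MPa, ρ = 2200 kg/m³
  candidate A: M = 10.0×10⁻³
  candidate S: M = 4.12×10⁻³
  candidate R: M = 2.96×10⁻³
  candidate V: M = 2.05×10⁻³
  candidate L: M = 1.61×10⁻³
Candidate A ranks first.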